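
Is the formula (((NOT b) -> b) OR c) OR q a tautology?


Build the truth table over {b, c, q}:
b | c | q | φ
-------------
F | F | F | F
T | F | F | T
F | T | F | T
T | T | F | T
F | F | T | T
T | F | T | T
F | T | T | T
T | T | T | T
Counterexample at row 1: with b=F, c=F, q=F, the formula is F.

No, it is not a tautology.


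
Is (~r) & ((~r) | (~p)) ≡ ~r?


Compare truth tables:
p | r | φ | ψ
-------------
False | False | True | True
True | False | True | True
False | True | False | False
True | True | False | False
The columns φ and ψ agree on every row.

Yes, they are logically equivalent.


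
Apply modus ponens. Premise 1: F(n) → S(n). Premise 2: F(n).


Modus ponens: from (P → Q) and P, infer Q.
P = 'F(n)' is asserted, and P → Q holds, so Q follows.

S(n).


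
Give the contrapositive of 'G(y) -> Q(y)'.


The contrapositive of (P → Q) is (¬Q → ¬P); it is logically equivalent to the original.
Here P = 'G(y)' and Q = 'Q(y)'.

If not (Q(y)), then not (G(y)).


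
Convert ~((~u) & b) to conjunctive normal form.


Step 1: Apply De Morgan: ¬((¬u) ∧ b) = ¬(¬u) ∨ ¬b.
Step 2: Eliminate any double negations (¬¬X = X).

u | (~b)


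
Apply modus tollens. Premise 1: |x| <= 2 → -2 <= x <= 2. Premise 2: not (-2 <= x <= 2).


Modus tollens: from (P → Q) and ¬Q, infer ¬P.
Q = '-2 <= x <= 2' is denied; since P → Q, P must also fail.

Not (|x| <= 2).


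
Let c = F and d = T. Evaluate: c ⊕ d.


Exclusive or is true when exactly one operand is true.
Substitute: c=F, d=T.
F ⊕ T evaluates to T.

T


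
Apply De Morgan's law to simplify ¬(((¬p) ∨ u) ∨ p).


De Morgan: the negation of a disjunction is the conjunction of the negations.
Distribute ¬ across ∨, flipping it to ∧, and negate each literal.

(p ∧ (¬u)) ∧ (¬p)


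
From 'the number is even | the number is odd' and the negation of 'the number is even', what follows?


Disjunctive syllogism: from (P ∨ Q) and ¬P, infer Q.
One disjunct, 'the number is even', is ruled out; the other must hold.

the number is odd


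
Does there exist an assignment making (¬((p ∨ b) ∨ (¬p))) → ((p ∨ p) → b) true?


Search for a satisfying assignment over {b, p}.
Try b=F, p=F: the formula evaluates to T.
A satisfying assignment exists.

Satisfiable.


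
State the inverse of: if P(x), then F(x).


The inverse of (P → Q) is (¬P → ¬Q). It is equivalent to the converse, not to the original.
Here P = 'P(x)' and Q = 'F(x)'.

If not (P(x)), then not (F(x)).


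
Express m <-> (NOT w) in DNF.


Step 1: m ↔ (¬w) is true exactly when both agree: (m ∧ (¬w)) ∨ (¬m ∧ ¬(¬w)).
Step 2: Eliminate any double negations (¬¬X = X).

(m AND (NOT w)) OR ((NOT m) AND w)


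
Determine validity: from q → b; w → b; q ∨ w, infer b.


This matches the form of proof by cases: the conclusion follows in every model of the premises.

Valid.


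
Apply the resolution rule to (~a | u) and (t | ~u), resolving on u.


The clauses contain complementary literals u and ~u.
Resolution eliminates this pair and disjoins the remaining literals (merging duplicates).

(~a | t)


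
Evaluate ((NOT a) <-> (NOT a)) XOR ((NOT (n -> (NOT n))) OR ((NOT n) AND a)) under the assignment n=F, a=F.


Substitute n=F, a=F:
NOT a = T
NOT a = T
(NOT a) <-> (NOT a) = T <-> T = T
NOT n = T
n -> (NOT n) = F -> T = T
NOT (n -> (NOT n)) = F
NOT n = T
(NOT n) AND a = T AND F = F
(NOT (n -> (NOT n))) OR ((NOT n) AND a) = F OR F = F
((NOT a) <-> (NOT a)) XOR ((NOT (n -> (NOT n))) OR ((NOT n) AND a)) = T XOR F = T

T


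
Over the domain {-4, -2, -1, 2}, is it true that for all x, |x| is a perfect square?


Evaluate the predicate on each element: -4:T, -2:F, -1:T, 2:F.
Counterexample x = -2 fails the predicate.

F


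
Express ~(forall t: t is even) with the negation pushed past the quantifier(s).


¬(forall x: φ) = exists x: ¬φ, and ¬(exists x: φ) = forall x: ¬φ.
Apply to the universal statement.

exists t: ~(t is even)


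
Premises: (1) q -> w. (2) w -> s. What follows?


Hypothetical syllogism: from (P → Q) and (Q → R), infer (P → R).
Chain the two implications through the shared middle term 'w'.

q -> s


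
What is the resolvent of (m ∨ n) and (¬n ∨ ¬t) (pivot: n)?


The clauses contain complementary literals n and ¬n.
Resolution eliminates this pair and disjoins the remaining literals (merging duplicates).

(m ∨ ¬t)


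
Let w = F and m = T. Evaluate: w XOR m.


Exclusive or is true when exactly one operand is true.
Substitute: w=F, m=T.
F XOR T evaluates to T.

T


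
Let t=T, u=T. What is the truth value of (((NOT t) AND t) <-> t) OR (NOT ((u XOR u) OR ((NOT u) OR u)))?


Substitute t=T, u=T:
NOT t = F
(NOT t) AND t = F AND T = F
((NOT t) AND t) <-> t = F <-> T = F
u XOR u = T XOR T = F
NOT u = F
(NOT u) OR u = F OR T = T
(u XOR u) OR ((NOT u) OR u) = F OR T = T
NOT ((u XOR u) OR ((NOT u) OR u)) = F
(((NOT t) AND t) <-> t) OR (NOT ((u XOR u) OR ((NOT u) OR u))) = F OR F = F

F


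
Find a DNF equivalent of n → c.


Step 1: Rewrite n → c as ¬n ∨ c.

(¬n) ∨ c


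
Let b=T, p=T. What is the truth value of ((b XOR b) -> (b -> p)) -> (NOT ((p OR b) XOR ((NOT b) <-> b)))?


Substitute b=T, p=T:
b XOR b = T XOR T = F
b -> p = T -> T = T
(b XOR b) -> (b -> p) = F -> T = T
p OR b = T OR T = T
NOT b = F
(NOT b) <-> b = F <-> T = F
(p OR b) XOR ((NOT b) <-> b) = T XOR F = T
NOT ((p OR b) XOR ((NOT b) <-> b)) = F
((b XOR b) -> (b -> p)) -> (NOT ((p OR b) XOR ((NOT b) <-> b))) = T -> F = F

F


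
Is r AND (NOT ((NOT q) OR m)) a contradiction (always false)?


Truth table over {m, q, r}:
m | q | r | φ
-------------
F | F | F | F
T | F | F | F
F | T | F | F
T | T | F | F
F | F | T | F
T | F | T | F
F | T | T | T
T | T | T | F
Satisfying assignment at row 7: m=F, q=T, r=T gives T.

No, it is not a contradiction.


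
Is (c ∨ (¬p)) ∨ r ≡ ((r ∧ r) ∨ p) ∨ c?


Compare truth tables:
c | p | r | φ | ψ
-----------------
F | F | F | T | F
T | F | F | T | T
F | T | F | F | T
T | T | F | T | T
F | F | T | T | T
T | F | T | T | T
F | T | T | T | T
T | T | T | T | T
They differ at row 1 (c=F, p=F, r=F): φ=T but ψ=F.

No, they are not logically equivalent.


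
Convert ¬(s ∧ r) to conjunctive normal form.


Step 1: Apply De Morgan: ¬(s ∧ r) = ¬s ∨ ¬r.

(¬s) ∨ (¬r)


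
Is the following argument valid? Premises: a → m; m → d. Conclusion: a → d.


This matches the form of hypothetical syllogism: the conclusion follows in every model of the premises.

Valid.


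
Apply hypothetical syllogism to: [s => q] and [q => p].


Hypothetical syllogism: from (P → Q) and (Q → R), infer (P → R).
Chain the two implications through the shared middle term 'q'.

s => p


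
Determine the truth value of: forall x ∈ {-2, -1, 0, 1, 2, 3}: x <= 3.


Evaluate the predicate on each element: -2:True, -1:True, 0:True, 1:True, 2:True, 3:True.
Every element satisfies the predicate.

True


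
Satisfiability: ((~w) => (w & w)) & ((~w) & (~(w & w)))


Check all 2 assignments over {w}:
w | φ
-----
False | False
True | False
No assignment makes the formula true.

Unsatisfiable.


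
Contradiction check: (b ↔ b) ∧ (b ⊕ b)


Truth table over {b}:
b | φ
-----
F | F
T | F
Every row is false.

Yes, it is a contradiction.


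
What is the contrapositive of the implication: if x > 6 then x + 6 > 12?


The contrapositive of (P → Q) is (¬Q → ¬P); it is logically equivalent to the original.
Here P = 'x > 6' and Q = 'x + 6 > 12'.

If not (x + 6 > 12), then not (x > 6).


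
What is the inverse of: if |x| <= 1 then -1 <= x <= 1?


The inverse of (P → Q) is (¬P → ¬Q). It is equivalent to the converse, not to the original.
Here P = '|x| <= 1' and Q = '-1 <= x <= 1'.

If not (|x| <= 1), then not (-1 <= x <= 1).


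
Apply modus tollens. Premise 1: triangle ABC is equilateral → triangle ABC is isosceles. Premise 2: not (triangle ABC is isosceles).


Modus tollens: from (P → Q) and ¬Q, infer ¬P.
Q = 'triangle ABC is isosceles' is denied; since P → Q, P must also fail.

Not (triangle ABC is equilateral).


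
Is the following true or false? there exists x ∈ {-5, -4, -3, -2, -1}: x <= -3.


Evaluate the predicate on each element: -5:T, -4:T, -3:T, -2:F, -1:F.
Witness x = -5 satisfies the predicate.

T


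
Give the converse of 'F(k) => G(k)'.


The converse of (P → Q) is (Q → P). It is not in general equivalent to the original.
Here P = 'F(k)' and Q = 'G(k)'.

If G(k), then F(k).


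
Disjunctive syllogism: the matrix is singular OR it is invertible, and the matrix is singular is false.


Disjunctive syllogism: from (P ∨ Q) and ¬P, infer Q.
One disjunct, 'the matrix is singular', is ruled out; the other must hold.

it is invertible


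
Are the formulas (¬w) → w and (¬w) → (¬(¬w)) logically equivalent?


Compare truth tables:
w | φ | ψ
---------
F | F | F
T | T | T
The columns φ and ψ agree on every row.

Yes, they are logically equivalent.


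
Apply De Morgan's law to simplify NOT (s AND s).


De Morgan: the negation of a conjunction is the disjunction of the negations.
Distribute NOT across AND, flipping it to OR, and negate each literal.

(NOT s) OR (NOT s)


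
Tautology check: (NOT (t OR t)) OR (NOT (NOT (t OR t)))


Build the truth table over {t}:
t | φ
-----
F | T
T | T
Every row evaluates to true.

Yes, it is a tautology.


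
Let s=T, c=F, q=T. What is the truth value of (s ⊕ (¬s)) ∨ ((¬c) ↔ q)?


Substitute s=T, c=F, q=T:
¬s = F
s ⊕ (¬s) = T ⊕ F = T
¬c = T
(¬c) ↔ q = T ↔ T = T
(s ⊕ (¬s)) ∨ ((¬c) ↔ q) = T ∨ T = T

T


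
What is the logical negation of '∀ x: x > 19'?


¬(∀ x: φ) = ∃ x: ¬φ, and ¬(∃ x: φ) = ∀ x: ¬φ.
Apply to the universal statement.

∃ x: ¬(x > 19)


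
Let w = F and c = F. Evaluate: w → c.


Implication is false only when antecedent is true and consequent is false.
Substitute: w=F, c=F.
F → F evaluates to T.

T


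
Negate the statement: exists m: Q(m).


¬(forall x: φ) = exists x: ¬φ, and ¬(exists x: φ) = forall x: ¬φ.
Apply to the existential statement.

forall m: ~(Q(m))


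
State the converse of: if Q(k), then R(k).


The converse of (P → Q) is (Q → P). It is not in general equivalent to the original.
Here P = 'Q(k)' and Q = 'R(k)'.

If R(k), then Q(k).


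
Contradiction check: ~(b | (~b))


Truth table over {b}:
b | φ
-----
False | False
True | False
Every row is false.

Yes, it is a contradiction.


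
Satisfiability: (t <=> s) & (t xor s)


Check all 4 assignments over {s, t}:
s | t | φ
---------
False | False | False
True | False | False
False | True | False
True | True | False
No assignment makes the formula true.

Unsatisfiable.


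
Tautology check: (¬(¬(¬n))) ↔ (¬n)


Build the truth table over {n}:
n | φ
-----
F | T
T | T
Every row evaluates to true.

Yes, it is a tautology.


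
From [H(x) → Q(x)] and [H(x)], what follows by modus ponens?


Modus ponens: from (P → Q) and P, infer Q.
P = 'H(x)' is asserted, and P → Q holds, so Q follows.

Q(x).


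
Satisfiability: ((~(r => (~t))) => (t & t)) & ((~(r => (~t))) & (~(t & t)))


Check all 4 assignments over {r, t}:
r | t | φ
---------
False | False | False
True | False | False
False | True | False
True | True | False
No assignment makes the formula true.

Unsatisfiable.


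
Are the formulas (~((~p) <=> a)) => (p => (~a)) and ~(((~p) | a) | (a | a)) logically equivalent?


Compare truth tables:
a | p | φ | ψ
-------------
False | False | True | False
True | False | True | False
False | True | True | True
True | True | False | False
They differ at row 1 (a=False, p=False): φ=True but ψ=False.

No, they are not logically equivalent.


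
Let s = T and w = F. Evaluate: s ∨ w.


Disjunction is false only when both operands are false.
Substitute: s=T, w=F.
T ∨ F evaluates to T.

T


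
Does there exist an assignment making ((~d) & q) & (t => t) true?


Search for a satisfying assignment over {d, q, t}.
Try d=False, q=True, t=False: the formula evaluates to True.
A satisfying assignment exists.

Satisfiable.


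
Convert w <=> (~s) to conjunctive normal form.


Step 1: Rewrite w ↔ (¬s) as (w → (¬s)) ∧ ((¬s) → w).
Step 2: Rewrite each implication as a disjunction.
Step 3: Eliminate any double negations (¬¬X = X).

((~w) | (~s)) & (s | w)


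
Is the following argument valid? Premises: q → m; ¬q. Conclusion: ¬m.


This is denying the antecedent (fallacy). There exist truth assignments where the premises are all true but the conclusion is false.

Invalid.


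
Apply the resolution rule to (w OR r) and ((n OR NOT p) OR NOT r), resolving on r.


The clauses contain complementary literals r and NOTr.
Resolution eliminates this pair and disjoins the remaining literals (merging duplicates).

((w OR n) OR NOT p)


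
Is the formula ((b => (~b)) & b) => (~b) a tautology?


Build the truth table over {b}:
b | φ
-----
False | True
True | True
Every row evaluates to true.

Yes, it is a tautology.


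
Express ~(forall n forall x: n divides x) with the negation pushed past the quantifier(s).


Negation flips each quantifier (∀↔∃) and negates the inner predicate.
¬(forall n forall x: φ) = exists n exists x: ¬φ.

exists n exists x: ~(n divides x)


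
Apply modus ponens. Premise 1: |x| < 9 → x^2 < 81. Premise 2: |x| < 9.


Modus ponens: from (P → Q) and P, infer Q.
P = '|x| < 9' is asserted, and P → Q holds, so Q follows.

x^2 < 81.


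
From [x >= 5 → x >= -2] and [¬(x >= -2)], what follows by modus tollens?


Modus tollens: from (P → Q) and ¬Q, infer ¬P.
Q = 'x >= -2' is denied; since P → Q, P must also fail.

Not (x >= 5).


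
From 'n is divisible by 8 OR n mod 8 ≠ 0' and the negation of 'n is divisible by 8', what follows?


Disjunctive syllogism: from (P ∨ Q) and ¬P, infer Q.
One disjunct, 'n is divisible by 8', is ruled out; the other must hold.

n mod 8 ≠ 0


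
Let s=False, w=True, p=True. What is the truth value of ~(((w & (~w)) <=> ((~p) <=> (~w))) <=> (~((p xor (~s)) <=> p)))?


Substitute s=False, w=True, p=True:
… (earlier sub-steps elided)
~p = False
~w = False
(~p) <=> (~w) = False <=> False = True
(w & (~w)) <=> ((~p) <=> (~w)) = False <=> True = False
~s = True
p xor (~s) = True xor True = False
(p xor (~s)) <=> p = False <=> True = False
~((p xor (~s)) <=> p) = True
((w & (~w)) <=> ((~p) <=> (~w))) <=> (~((p xor (~s)) <=> p)) = False <=> True = False
~(((w & (~w)) <=> ((~p) <=> (~w))) <=> (~((p xor (~s)) <=> p))) = True

True


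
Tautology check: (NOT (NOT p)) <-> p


Build the truth table over {p}:
p | φ
-----
F | T
T | T
Every row evaluates to true.

Yes, it is a tautology.


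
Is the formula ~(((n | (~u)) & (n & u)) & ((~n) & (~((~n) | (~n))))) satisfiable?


Search for a satisfying assignment over {n, u}.
Try n=False, u=False: the formula evaluates to True.
A satisfying assignment exists.

Satisfiable.


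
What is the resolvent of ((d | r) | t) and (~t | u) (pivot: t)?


The clauses contain complementary literals t and ~t.
Resolution eliminates this pair and disjoins the remaining literals (merging duplicates).

((d | r) | u)


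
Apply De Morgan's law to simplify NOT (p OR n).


De Morgan: the negation of a disjunction is the conjunction of the negations.
Distribute NOT across OR, flipping it to AND, and negate each literal.

(NOT p) AND (NOT n)


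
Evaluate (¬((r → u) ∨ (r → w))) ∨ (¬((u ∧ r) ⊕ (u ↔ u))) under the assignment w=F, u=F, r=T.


Substitute w=F, u=F, r=T:
r → u = T → F = F
r → w = T → F = F
(r → u) ∨ (r → w) = F ∨ F = F
¬((r → u) ∨ (r → w)) = T
u ∧ r = F ∧ T = F
u ↔ u = F ↔ F = T
(u ∧ r) ⊕ (u ↔ u) = F ⊕ T = T
¬((u ∧ r) ⊕ (u ↔ u)) = F
(¬((r → u) ∨ (r → w))) ∨ (¬((u ∧ r) ⊕ (u ↔ u))) = T ∨ F = T

T


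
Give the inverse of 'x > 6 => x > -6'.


The inverse of (P → Q) is (¬P → ¬Q). It is equivalent to the converse, not to the original.
Here P = 'x > 6' and Q = 'x > -6'.

If not (x > 6), then not (x > -6).


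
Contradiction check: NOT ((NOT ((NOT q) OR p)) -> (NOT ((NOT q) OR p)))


Truth table over {p, q}:
p | q | φ
---------
F | F | F
T | F | F
F | T | F
T | T | F
Every row is false.

Yes, it is a contradiction.


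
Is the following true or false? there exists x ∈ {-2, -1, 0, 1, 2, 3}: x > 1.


Evaluate the predicate on each element: -2:F, -1:F, 0:F, 1:F, 2:T, 3:T.
Witness x = 2 satisfies the predicate.

T


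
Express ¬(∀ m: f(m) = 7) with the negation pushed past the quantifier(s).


¬(∀ x: φ) = ∃ x: ¬φ, and ¬(∃ x: φ) = ∀ x: ¬φ.
Apply to the universal statement.

∃ m: ¬(f(m) = 7)


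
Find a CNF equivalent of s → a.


Step 1: Rewrite s → a as ¬s ∨ a.

(¬s) ∨ a


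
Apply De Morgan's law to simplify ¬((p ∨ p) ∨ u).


De Morgan: the negation of a disjunction is the conjunction of the negations.
Distribute ¬ across ∨, flipping it to ∧, and negate each literal.

((¬p) ∧ (¬p)) ∧ (¬u)


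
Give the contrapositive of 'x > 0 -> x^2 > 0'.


The contrapositive of (P → Q) is (¬Q → ¬P); it is logically equivalent to the original.
Here P = 'x > 0' and Q = 'x^2 > 0'.

If not (x^2 > 0), then not (x > 0).


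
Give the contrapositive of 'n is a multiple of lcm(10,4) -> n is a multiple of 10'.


The contrapositive of (P → Q) is (¬Q → ¬P); it is logically equivalent to the original.
Here P = 'n is a multiple of lcm(10,4)' and Q = 'n is a multiple of 10'.

If not (n is a multiple of 10), then not (n is a multiple of lcm(10,4)).


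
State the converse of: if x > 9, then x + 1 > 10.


The converse of (P → Q) is (Q → P). It is not in general equivalent to the original.
Here P = 'x > 9' and Q = 'x + 1 > 10'.

If x + 1 > 10, then x > 9.


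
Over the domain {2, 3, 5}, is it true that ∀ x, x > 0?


Evaluate the predicate on each element: 2:T, 3:T, 5:T.
Every element satisfies the predicate.

T


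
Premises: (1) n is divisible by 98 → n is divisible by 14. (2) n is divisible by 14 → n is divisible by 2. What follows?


Hypothetical syllogism: from (P → Q) and (Q → R), infer (P → R).
Chain the two implications through the shared middle term 'n is divisible by 14'.

n is divisible by 98 → n is divisible by 2


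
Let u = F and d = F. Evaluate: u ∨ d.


Disjunction is false only when both operands are false.
Substitute: u=F, d=F.
F ∨ F evaluates to F.

F


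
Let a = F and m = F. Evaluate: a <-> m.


Biconditional is true when both operands have the same truth value.
Substitute: a=F, m=F.
F <-> F evaluates to T.

T


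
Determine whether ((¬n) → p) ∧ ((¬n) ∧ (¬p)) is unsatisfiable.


Truth table over {n, p}:
n | p | φ
---------
F | F | F
T | F | F
F | T | F
T | T | F
Every row is false.

Yes, it is a contradiction.


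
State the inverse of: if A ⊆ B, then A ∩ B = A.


The inverse of (P → Q) is (¬P → ¬Q). It is equivalent to the converse, not to the original.
Here P = 'A ⊆ B' and Q = 'A ∩ B = A'.

If not (A ⊆ B), then not (A ∩ B = A).


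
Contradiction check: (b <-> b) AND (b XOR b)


Truth table over {b}:
b | φ
-----
F | F
T | F
Every row is false.

Yes, it is a contradiction.


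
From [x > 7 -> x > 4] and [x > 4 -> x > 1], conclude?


Hypothetical syllogism: from (P → Q) and (Q → R), infer (P → R).
Chain the two implications through the shared middle term 'x > 4'.

x > 7 -> x > 1


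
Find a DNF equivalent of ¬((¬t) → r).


Step 1: Rewrite implication then negate: ¬(¬(¬t) ∨ r) = (¬t) ∧ ¬r.

(¬t) ∧ (¬r)


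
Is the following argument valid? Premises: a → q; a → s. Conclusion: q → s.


This is (no valid rule). There exist truth assignments where the premises are all true but the conclusion is false.

Invalid.


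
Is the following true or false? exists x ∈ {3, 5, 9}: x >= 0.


Evaluate the predicate on each element: 3:True, 5:True, 9:True.
Witness x = 3 satisfies the predicate.

True


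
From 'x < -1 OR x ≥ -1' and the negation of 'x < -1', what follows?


Disjunctive syllogism: from (P ∨ Q) and ¬P, infer Q.
One disjunct, 'x < -1', is ruled out; the other must hold.

x ≥ -1


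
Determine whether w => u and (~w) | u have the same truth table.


Compare truth tables:
u | w | φ | ψ
-------------
False | False | True | True
True | False | True | True
False | True | False | False
True | True | True | True
The columns φ and ψ agree on every row.

Yes, they are logically equivalent.


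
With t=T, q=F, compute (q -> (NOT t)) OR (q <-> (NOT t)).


Substitute t=T, q=F:
NOT t = F
q -> (NOT t) = F -> F = T
NOT t = F
q <-> (NOT t) = F <-> F = T
(q -> (NOT t)) OR (q <-> (NOT t)) = T OR T = T

T


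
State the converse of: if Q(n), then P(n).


The converse of (P → Q) is (Q → P). It is not in general equivalent to the original.
Here P = 'Q(n)' and Q = 'P(n)'.

If P(n), then Q(n).


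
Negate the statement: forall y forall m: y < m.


Negation flips each quantifier (∀↔∃) and negates the inner predicate.
¬(forall y forall m: φ) = exists y exists m: ¬φ.

exists y exists m: ~(y < m)


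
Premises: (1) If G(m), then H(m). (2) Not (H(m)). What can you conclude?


Modus tollens: from (P → Q) and ¬Q, infer ¬P.
Q = 'H(m)' is denied; since P → Q, P must also fail.

Not (G(m)).


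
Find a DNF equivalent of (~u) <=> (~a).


Step 1: (¬u) ↔ (¬a) is true exactly when both agree: ((¬u) ∧ (¬a)) ∨ (¬(¬u) ∧ ¬(¬a)).
Step 2: Eliminate any double negations (¬¬X = X).

((~u) & (~a)) | (u & a)


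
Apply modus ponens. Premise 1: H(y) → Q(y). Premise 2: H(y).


Modus ponens: from (P → Q) and P, infer Q.
P = 'H(y)' is asserted, and P → Q holds, so Q follows.

Q(y).


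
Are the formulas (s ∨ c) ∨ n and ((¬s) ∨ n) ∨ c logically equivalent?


Compare truth tables:
c | n | s | φ | ψ
-----------------
F | F | F | F | T
T | F | F | T | T
F | T | F | T | T
T | T | F | T | T
F | F | T | T | F
T | F | T | T | T
F | T | T | T | T
T | T | T | T | T
They differ at row 1 (c=F, n=F, s=F): φ=F but ψ=T.

No, they are not logically equivalent.


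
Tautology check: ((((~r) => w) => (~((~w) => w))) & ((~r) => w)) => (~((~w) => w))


Build the truth table over {r, w}:
r | w | φ
---------
False | False | True
True | False | True
False | True | True
True | True | True
Every row evaluates to true.

Yes, it is a tautology.


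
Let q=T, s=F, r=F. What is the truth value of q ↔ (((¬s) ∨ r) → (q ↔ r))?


Substitute q=T, s=F, r=F:
¬s = T
(¬s) ∨ r = T ∨ F = T
q ↔ r = T ↔ F = F
((¬s) ∨ r) → (q ↔ r) = T → F = F
q ↔ (((¬s) ∨ r) → (q ↔ r)) = T ↔ F = F

F


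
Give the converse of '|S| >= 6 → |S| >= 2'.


The converse of (P → Q) is (Q → P). It is not in general equivalent to the original.
Here P = '|S| >= 6' and Q = '|S| >= 2'.

If |S| >= 2, then |S| >= 6.


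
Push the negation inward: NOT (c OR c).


De Morgan: the negation of a disjunction is the conjunction of the negations.
Distribute NOT across OR, flipping it to AND, and negate each literal.

(NOT c) AND (NOT c)


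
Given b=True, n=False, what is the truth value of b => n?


Implication is false only when antecedent is true and consequent is false.
Substitute: b=True, n=False.
True => False evaluates to False.

False


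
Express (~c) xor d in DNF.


Step 1: (¬c) ⊕ d is true exactly when they disagree: ((¬c) ∧ ¬d) ∨ (¬(¬c) ∧ d).
Step 2: Eliminate any double negations (¬¬X = X).

((~c) & (~d)) | (c & d)


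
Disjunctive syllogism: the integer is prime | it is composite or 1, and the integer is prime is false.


Disjunctive syllogism: from (P ∨ Q) and ¬P, infer Q.
One disjunct, 'the integer is prime', is ruled out; the other must hold.

it is composite or 1


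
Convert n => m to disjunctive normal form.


Step 1: Rewrite n → m as ¬n ∨ m.

(~n) | m


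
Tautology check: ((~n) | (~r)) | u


Build the truth table over {n, r, u}:
n | r | u | φ
-------------
False | False | False | True
True | False | False | True
False | True | False | True
True | True | False | False
False | False | True | True
True | False | True | True
False | True | True | True
True | True | True | True
Counterexample at row 4: with n=True, r=True, u=False, the formula is False.

No, it is not a tautology.


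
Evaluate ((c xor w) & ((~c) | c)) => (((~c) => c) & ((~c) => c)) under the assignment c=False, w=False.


Substitute c=False, w=False:
c xor w = False xor False = False
~c = True
(~c) | c = True | False = True
(c xor w) & ((~c) | c) = False & True = False
~c = True
(~c) => c = True => False = False
~c = True
(~c) => c = True => False = False
((~c) => c) & ((~c) => c) = False & False = False
((c xor w) & ((~c) | c)) => (((~c) => c) & ((~c) => c)) = False => False = True

True


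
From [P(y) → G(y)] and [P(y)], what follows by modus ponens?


Modus ponens: from (P → Q) and P, infer Q.
P = 'P(y)' is asserted, and P → Q holds, so Q follows.

G(y).


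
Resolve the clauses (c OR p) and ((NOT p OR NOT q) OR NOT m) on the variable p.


The clauses contain complementary literals p and NOTp.
Resolution eliminates this pair and disjoins the remaining literals (merging duplicates).

((c OR NOT q) OR NOT m)


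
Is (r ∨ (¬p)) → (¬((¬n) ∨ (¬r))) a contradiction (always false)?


Truth table over {n, p, r}:
n | p | r | φ
-------------
F | F | F | F
T | F | F | F
F | T | F | T
T | T | F | T
F | F | T | F
T | F | T | T
F | T | T | F
T | T | T | T
Satisfying assignment at row 3: n=F, p=T, r=F gives T.

No, it is not a contradiction.


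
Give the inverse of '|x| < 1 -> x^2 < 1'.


The inverse of (P → Q) is (¬P → ¬Q). It is equivalent to the converse, not to the original.
Here P = '|x| < 1' and Q = 'x^2 < 1'.

If not (|x| < 1), then not (x^2 < 1).


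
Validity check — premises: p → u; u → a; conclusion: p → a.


This matches the form of hypothetical syllogism: the conclusion follows in every model of the premises.

Valid.


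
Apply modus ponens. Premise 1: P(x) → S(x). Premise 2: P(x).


Modus ponens: from (P → Q) and P, infer Q.
P = 'P(x)' is asserted, and P → Q holds, so Q follows.

S(x).


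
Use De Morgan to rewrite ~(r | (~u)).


De Morgan: the negation of a disjunction is the conjunction of the negations.
Distribute ~ across |, flipping it to &, and negate each literal.

(~r) & u


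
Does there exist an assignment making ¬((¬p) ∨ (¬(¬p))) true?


Check all 2 assignments over {p}:
p | φ
-----
F | F
T | F
No assignment makes the formula true.

Unsatisfiable.


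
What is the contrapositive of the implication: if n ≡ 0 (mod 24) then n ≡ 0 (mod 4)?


The contrapositive of (P → Q) is (¬Q → ¬P); it is logically equivalent to the original.
Here P = 'n ≡ 0 (mod 24)' and Q = 'n ≡ 0 (mod 4)'.

If not (n ≡ 0 (mod 4)), then not (n ≡ 0 (mod 24)).


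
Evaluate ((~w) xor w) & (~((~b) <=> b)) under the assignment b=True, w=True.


Substitute b=True, w=True:
~w = False
(~w) xor w = False xor True = True
~b = False
(~b) <=> b = False <=> True = False
~((~b) <=> b) = True
((~w) xor w) & (~((~b) <=> b)) = True & True = True

True


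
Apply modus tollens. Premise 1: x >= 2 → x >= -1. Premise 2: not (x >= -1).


Modus tollens: from (P → Q) and ¬Q, infer ¬P.
Q = 'x >= -1' is denied; since P → Q, P must also fail.

Not (x >= 2).


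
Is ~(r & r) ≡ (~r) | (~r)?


Compare truth tables:
r | φ | ψ
---------
False | True | True
True | False | False
The columns φ and ψ agree on every row.

Yes, they are logically equivalent.


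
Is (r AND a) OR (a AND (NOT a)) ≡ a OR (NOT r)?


Compare truth tables:
a | r | φ | ψ
-------------
F | F | F | T
T | F | F | T
F | T | F | F
T | T | T | T
They differ at row 1 (a=F, r=F): φ=F but ψ=T.

No, they are not logically equivalent.


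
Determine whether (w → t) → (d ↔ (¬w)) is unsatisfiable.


Truth table over {d, t, w}:
d | t | w | φ
-------------
F | F | F | F
T | F | F | T
F | T | F | F
T | T | F | T
F | F | T | T
T | F | T | T
F | T | T | T
T | T | T | F
Satisfying assignment at row 2: d=T, t=F, w=F gives T.

No, it is not a contradiction.


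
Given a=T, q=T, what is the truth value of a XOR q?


Exclusive or is true when exactly one operand is true.
Substitute: a=T, q=T.
T XOR T evaluates to F.

F


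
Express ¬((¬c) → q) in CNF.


Step 1: Rewrite (¬c) → q as ¬(¬c) ∨ q.
Step 2: Negate: ¬(¬(¬c) ∨ q) = (¬c) ∧ ¬q (De Morgan + double negation).

(¬c) ∧ (¬q)


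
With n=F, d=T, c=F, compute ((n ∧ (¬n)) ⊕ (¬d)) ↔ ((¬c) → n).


Substitute n=F, d=T, c=F:
¬n = T
n ∧ (¬n) = F ∧ T = F
¬d = F
(n ∧ (¬n)) ⊕ (¬d) = F ⊕ F = F
¬c = T
(¬c) → n = T → F = F
((n ∧ (¬n)) ⊕ (¬d)) ↔ ((¬c) → n) = F ↔ F = T

T


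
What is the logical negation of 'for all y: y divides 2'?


¬(for all x: φ) = there exists x: ¬φ, and ¬(there exists x: φ) = for all x: ¬φ.
Apply to the universal statement.

there exists y: NOT(y divides 2)


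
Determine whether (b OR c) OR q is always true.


Build the truth table over {b, c, q}:
b | c | q | φ
-------------
F | F | F | F
T | F | F | T
F | T | F | T
T | T | F | T
F | F | T | T
T | F | T | T
F | T | T | T
T | T | T | T
Counterexample at row 1: with b=F, c=F, q=F, the formula is F.

No, it is not a tautology.


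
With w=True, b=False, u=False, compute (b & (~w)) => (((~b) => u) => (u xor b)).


Substitute w=True, b=False, u=False:
~w = False
b & (~w) = False & False = False
~b = True
(~b) => u = True => False = False
u xor b = False xor False = False
((~b) => u) => (u xor b) = False => False = True
(b & (~w)) => (((~b) => u) => (u xor b)) = False => True = True

True


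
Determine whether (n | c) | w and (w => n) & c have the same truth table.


Compare truth tables:
c | n | w | φ | ψ
-----------------
False | False | False | False | False
True | False | False | True | True
False | True | False | True | False
True | True | False | True | True
False | False | True | True | False
True | False | True | True | False
False | True | True | True | False
True | True | True | True | True
They differ at row 3 (c=False, n=True, w=False): φ=True but ψ=False.

No, they are not logically equivalent.


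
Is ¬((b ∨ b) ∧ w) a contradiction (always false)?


Truth table over {b, w}:
b | w | φ
---------
F | F | T
T | F | T
F | T | T
T | T | F
Satisfying assignment at row 1: b=F, w=F gives T.

No, it is not a contradiction.


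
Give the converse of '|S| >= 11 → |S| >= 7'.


The converse of (P → Q) is (Q → P). It is not in general equivalent to the original.
Here P = '|S| >= 11' and Q = '|S| >= 7'.

If |S| >= 7, then |S| >= 11.


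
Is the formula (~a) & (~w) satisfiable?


Search for a satisfying assignment over {a, w}.
Try a=False, w=False: the formula evaluates to True.
A satisfying assignment exists.

Satisfiable.


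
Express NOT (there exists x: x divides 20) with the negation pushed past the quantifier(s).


¬(for all x: φ) = there exists x: ¬φ, and ¬(there exists x: φ) = for all x: ¬φ.
Apply to the existential statement.

for all x: NOT(x divides 20)


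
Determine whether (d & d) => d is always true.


Build the truth table over {d}:
d | φ
-----
False | True
True | True
Every row evaluates to true.

Yes, it is a tautology.


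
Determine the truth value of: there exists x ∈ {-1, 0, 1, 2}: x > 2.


Evaluate the predicate on each element: -1:F, 0:F, 1:F, 2:F.
No element satisfies the predicate.

F


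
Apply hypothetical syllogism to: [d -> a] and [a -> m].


Hypothetical syllogism: from (P → Q) and (Q → R), infer (P → R).
Chain the two implications through the shared middle term 'a'.

d -> m


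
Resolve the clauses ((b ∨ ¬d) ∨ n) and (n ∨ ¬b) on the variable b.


The clauses contain complementary literals b and ¬b.
Resolution eliminates this pair and disjoins the remaining literals (merging duplicates).

(¬d ∨ n)


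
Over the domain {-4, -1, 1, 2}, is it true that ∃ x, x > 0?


Evaluate the predicate on each element: -4:F, -1:F, 1:T, 2:T.
Witness x = 1 satisfies the predicate.

T


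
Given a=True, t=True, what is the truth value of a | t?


Disjunction is false only when both operands are false.
Substitute: a=True, t=True.
True | True evaluates to True.

True


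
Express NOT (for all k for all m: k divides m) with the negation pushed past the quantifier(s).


Negation flips each quantifier (∀↔∃) and negates the inner predicate.
¬(for all k for all m: φ) = there exists k there exists m: ¬φ.

there exists k there exists m: NOT(k divides m)


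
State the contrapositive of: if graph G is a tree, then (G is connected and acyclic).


The contrapositive of (P → Q) is (¬Q → ¬P); it is logically equivalent to the original.
Here P = 'graph G is a tree' and Q = '(G is connected and acyclic)'.

If not ((G is connected and acyclic)), then not (graph G is a tree).


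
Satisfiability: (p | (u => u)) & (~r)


Search for a satisfying assignment over {p, r, u}.
Try p=False, r=False, u=False: the formula evaluates to True.
A satisfying assignment exists.

Satisfiable.


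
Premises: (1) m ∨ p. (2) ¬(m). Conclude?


Disjunctive syllogism: from (P ∨ Q) and ¬P, infer Q.
One disjunct, 'm', is ruled out; the other must hold.

p


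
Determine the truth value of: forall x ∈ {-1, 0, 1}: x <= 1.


Evaluate the predicate on each element: -1:True, 0:True, 1:True.
Every element satisfies the predicate.

True


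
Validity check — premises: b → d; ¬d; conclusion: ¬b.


This matches the form of modus tollens: the conclusion follows in every model of the premises.

Valid.


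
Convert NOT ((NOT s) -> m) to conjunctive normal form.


Step 1: Rewrite (¬s) → m as ¬(¬s) ∨ m.
Step 2: Negate: ¬(¬(¬s) ∨ m) = (¬s) ∧ ¬m (De Morgan + double negation).

(NOT s) AND (NOT m)


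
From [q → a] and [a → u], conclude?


Hypothetical syllogism: from (P → Q) and (Q → R), infer (P → R).
Chain the two implications through the shared middle term 'a'.

q → u


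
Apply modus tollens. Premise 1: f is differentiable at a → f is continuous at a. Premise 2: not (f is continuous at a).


Modus tollens: from (P → Q) and ¬Q, infer ¬P.
Q = 'f is continuous at a' is denied; since P → Q, P must also fail.

Not (f is differentiable at a).


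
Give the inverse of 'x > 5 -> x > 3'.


The inverse of (P → Q) is (¬P → ¬Q). It is equivalent to the converse, not to the original.
Here P = 'x > 5' and Q = 'x > 3'.

If not (x > 5), then not (x > 3).


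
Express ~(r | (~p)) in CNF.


Step 1: Apply De Morgan: ¬(r ∨ (¬p)) = ¬r ∧ ¬(¬p).
Step 2: Eliminate any double negations (¬¬X = X).

(~r) & p


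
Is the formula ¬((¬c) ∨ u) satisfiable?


Search for a satisfying assignment over {c, u}.
Try c=T, u=F: the formula evaluates to T.
A satisfying assignment exists.

Satisfiable.


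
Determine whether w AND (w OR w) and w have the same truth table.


Compare truth tables:
w | φ | ψ
---------
F | F | F
T | T | T
The columns φ and ψ agree on every row.

Yes, they are logically equivalent.


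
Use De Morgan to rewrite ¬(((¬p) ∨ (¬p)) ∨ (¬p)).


De Morgan: the negation of a disjunction is the conjunction of the negations.
Distribute ¬ across ∨, flipping it to ∧, and negate each literal.

(p ∧ p) ∧ p


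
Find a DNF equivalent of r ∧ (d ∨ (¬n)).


Step 1: Distribute ∧ over ∨: r ∧ (d ∨ (¬n)) = (r ∧ d) ∨ (r ∧ (¬n)).

(r ∧ d) ∨ (r ∧ (¬n))


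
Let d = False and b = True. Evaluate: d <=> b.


Biconditional is true when both operands have the same truth value.
Substitute: d=False, b=True.
False <=> True evaluates to False.

False


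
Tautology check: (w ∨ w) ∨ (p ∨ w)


Build the truth table over {p, w}:
p | w | φ
---------
F | F | F
T | F | T
F | T | T
T | T | T
Counterexample at row 1: with p=F, w=F, the formula is F.

No, it is not a tautology.


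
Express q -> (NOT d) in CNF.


Step 1: Rewrite q → (¬d) as ¬q ∨ (¬d).

(NOT q) OR (NOT d)


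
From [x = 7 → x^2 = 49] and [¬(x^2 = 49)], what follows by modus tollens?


Modus tollens: from (P → Q) and ¬Q, infer ¬P.
Q = 'x^2 = 49' is denied; since P → Q, P must also fail.

Not (x = 7).


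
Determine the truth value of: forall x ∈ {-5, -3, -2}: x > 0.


Evaluate the predicate on each element: -5:False, -3:False, -2:False.
Counterexample x = -5 fails the predicate.

False


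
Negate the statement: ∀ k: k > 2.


¬(∀ x: φ) = ∃ x: ¬φ, and ¬(∃ x: φ) = ∀ x: ¬φ.
Apply to the universal statement.

∃ k: ¬(k > 2)


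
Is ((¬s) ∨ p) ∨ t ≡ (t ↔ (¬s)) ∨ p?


Compare truth tables:
p | s | t | φ | ψ
-----------------
F | F | F | T | F
T | F | F | T | T
F | T | F | F | T
T | T | F | T | T
F | F | T | T | T
T | F | T | T | T
F | T | T | T | F
T | T | T | T | T
They differ at row 1 (p=F, s=F, t=F): φ=T but ψ=F.

No, they are not logically equivalent.


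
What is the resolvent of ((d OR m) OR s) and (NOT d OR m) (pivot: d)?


The clauses contain complementary literals d and NOTd.
Resolution eliminates this pair and disjoins the remaining literals (merging duplicates).

(m OR s)


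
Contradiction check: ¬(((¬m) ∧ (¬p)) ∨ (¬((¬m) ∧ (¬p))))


Truth table over {m, p}:
m | p | φ
---------
F | F | F
T | F | F
F | T | F
T | T | F
Every row is false.

Yes, it is a contradiction.


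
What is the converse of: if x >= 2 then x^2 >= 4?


The converse of (P → Q) is (Q → P). It is not in general equivalent to the original.
Here P = 'x >= 2' and Q = 'x^2 >= 4'.

If x^2 >= 4, then x >= 2.


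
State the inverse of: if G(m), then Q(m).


The inverse of (P → Q) is (¬P → ¬Q). It is equivalent to the converse, not to the original.
Here P = 'G(m)' and Q = 'Q(m)'.

If not (G(m)), then not (Q(m)).


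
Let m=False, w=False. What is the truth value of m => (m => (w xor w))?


Substitute m=False, w=False:
w xor w = False xor False = False
m => (w xor w) = False => False = True
m => (m => (w xor w)) = False => True = True

True


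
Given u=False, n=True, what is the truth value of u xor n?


Exclusive or is true when exactly one operand is true.
Substitute: u=False, n=True.
False xor True evaluates to True.

True


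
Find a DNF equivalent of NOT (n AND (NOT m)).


Step 1: Apply De Morgan: ¬(n ∧ (¬m)) = ¬n ∨ ¬(¬m).
Step 2: Eliminate any double negations (¬¬X = X).

(NOT n) OR m


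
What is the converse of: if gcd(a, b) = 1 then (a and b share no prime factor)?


The converse of (P → Q) is (Q → P). It is not in general equivalent to the original.
Here P = 'gcd(a, b) = 1' and Q = '(a and b share no prime factor)'.

If (a and b share no prime factor), then gcd(a, b) = 1.


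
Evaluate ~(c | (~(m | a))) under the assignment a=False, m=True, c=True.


Substitute a=False, m=True, c=True:
m | a = True | False = True
~(m | a) = False
c | (~(m | a)) = True | False = True
~(c | (~(m | a))) = False

False


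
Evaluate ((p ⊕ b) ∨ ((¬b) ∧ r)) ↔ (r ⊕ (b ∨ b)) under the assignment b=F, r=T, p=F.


Substitute b=F, r=T, p=F:
p ⊕ b = F ⊕ F = F
¬b = T
(¬b) ∧ r = T ∧ T = T
(p ⊕ b) ∨ ((¬b) ∧ r) = F ∨ T = T
b ∨ b = F ∨ F = F
r ⊕ (b ∨ b) = T ⊕ F = T
((p ⊕ b) ∨ ((¬b) ∧ r)) ↔ (r ⊕ (b ∨ b)) = T ↔ T = T

T
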